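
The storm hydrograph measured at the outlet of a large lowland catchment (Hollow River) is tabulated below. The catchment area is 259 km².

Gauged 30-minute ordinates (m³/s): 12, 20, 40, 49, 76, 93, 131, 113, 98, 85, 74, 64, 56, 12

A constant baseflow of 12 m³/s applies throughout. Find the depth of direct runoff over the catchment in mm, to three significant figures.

d ≈ 5.25 mm

Direct runoff: 0.0, 8.0, 28.0, 37.0, 64.0, 81.0, 119.0, 101.0, 86.0, 73.0, 62.0, 52.0, 44.0, 0.0 m³/s; ΣQ_DR = 755.0 m³/s.
V = ΣQ_DR · Δt = 755.0 × 1800 s = 1.359 × 10^6 m³.
Over A = 259 km², depth = V / A = 5.25 mm.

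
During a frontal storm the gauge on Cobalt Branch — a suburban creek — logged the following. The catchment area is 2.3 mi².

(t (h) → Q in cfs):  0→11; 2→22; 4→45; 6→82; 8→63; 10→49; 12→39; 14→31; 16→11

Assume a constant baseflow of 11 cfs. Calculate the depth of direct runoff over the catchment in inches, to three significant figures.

Direct runoff: 0.0, 11.0, 34.0, 71.0, 52.0, 38.0, 28.0, 20.0, 0.0 cfs; ΣQ_DR = 254.0 cfs.
V = ΣQ_DR · Δt = 254.0 × 7200 s = 1.829 × 10^6 ft³.
Over A = 2.3 mi², depth = V / A = 0.342 in.

d ≈ 0.342 in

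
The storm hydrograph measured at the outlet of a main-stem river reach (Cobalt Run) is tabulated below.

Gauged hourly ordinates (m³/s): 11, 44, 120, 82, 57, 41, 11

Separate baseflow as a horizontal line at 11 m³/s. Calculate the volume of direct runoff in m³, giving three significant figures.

V ≈ 1.04 × 10^6 m³

Direct-runoff ordinates (Q − Q_b): 0.0, 33.0, 109.0, 71.0, 46.0, 30.0, 0.0 m³/s.
ΣQ_DR = 289.0 m³/s.
With Δt = 1 h = 3600 s, V = ΣQ_DR · Δt = 289.0 × 3600 = 1.04 × 10^6 m³.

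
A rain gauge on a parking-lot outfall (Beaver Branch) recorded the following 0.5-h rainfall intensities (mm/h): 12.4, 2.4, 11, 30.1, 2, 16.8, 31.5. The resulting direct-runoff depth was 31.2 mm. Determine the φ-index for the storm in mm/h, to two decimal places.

φ ≈ 7.88 mm/h

Only the 5 blocks with intensity above φ contribute runoff: 12.4, 11, 30.1, 16.8, 31.5 mm/h.
Σ(I−φ)·Δt = d  ⇒  (12.4+11+30.1+16.8+31.5 − 5φ)·0.5 = 31.2
φ = (101.8 − 31.2/0.5) / 5 = 7.88 mm/h.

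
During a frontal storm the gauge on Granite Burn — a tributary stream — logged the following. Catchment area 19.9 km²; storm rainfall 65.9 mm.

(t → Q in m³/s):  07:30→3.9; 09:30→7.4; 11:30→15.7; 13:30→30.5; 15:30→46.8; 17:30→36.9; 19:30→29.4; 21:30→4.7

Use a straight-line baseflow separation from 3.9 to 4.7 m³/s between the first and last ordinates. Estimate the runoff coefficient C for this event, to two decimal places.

C ≈ 0.77

ΣQ_DR = 140.9 m³/s; V = ΣQ_DR·Δt = 1.014 × 10^6 m³.
Runoff depth d = V / A = 50.98 mm.
C = d / P = 50.98 / 65.9 = 0.77.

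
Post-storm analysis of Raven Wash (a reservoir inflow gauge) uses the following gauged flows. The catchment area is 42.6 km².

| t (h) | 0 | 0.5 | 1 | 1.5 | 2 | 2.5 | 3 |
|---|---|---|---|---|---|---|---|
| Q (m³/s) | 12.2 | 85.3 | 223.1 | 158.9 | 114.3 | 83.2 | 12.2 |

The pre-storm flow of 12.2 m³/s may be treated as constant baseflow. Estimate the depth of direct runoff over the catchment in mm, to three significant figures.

d ≈ 25.5 mm

Direct runoff: 0.0, 73.1, 210.9, 146.7, 102.1, 71.0, 0.0 m³/s; ΣQ_DR = 603.8 m³/s.
V = ΣQ_DR · Δt = 603.8 × 1800 s = 1.087 × 10^6 m³.
Over A = 42.6 km², depth = V / A = 25.5 mm.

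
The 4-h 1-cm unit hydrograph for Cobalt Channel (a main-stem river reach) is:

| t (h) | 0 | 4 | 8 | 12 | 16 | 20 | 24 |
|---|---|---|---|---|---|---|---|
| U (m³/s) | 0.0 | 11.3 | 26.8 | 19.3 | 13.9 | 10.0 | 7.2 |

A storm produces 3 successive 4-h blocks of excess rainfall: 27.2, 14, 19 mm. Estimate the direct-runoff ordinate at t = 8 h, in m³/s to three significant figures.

By discrete convolution, Q_j = Σ (P_i / 10 mm) · U_{j−i}.
At t = 8 h (j=2): Q = (27.2/10)·26.8 + (14/10)·11.3 + (19/10)·0.0 = 88.7 m³/s.

Q ≈ 88.7 m³/s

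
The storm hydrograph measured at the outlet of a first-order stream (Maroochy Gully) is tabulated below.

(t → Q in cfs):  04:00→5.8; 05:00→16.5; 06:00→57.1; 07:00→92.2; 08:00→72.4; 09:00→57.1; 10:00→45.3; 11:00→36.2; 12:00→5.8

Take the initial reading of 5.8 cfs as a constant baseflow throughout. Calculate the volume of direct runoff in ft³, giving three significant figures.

Direct-runoff ordinates (Q − Q_b): 0.0, 10.7, 51.3, 86.4, 66.6, 51.3, 39.5, 30.4, 0.0 cfs.
ΣQ_DR = 336.2 cfs.
With Δt = 1 h = 3600 s, V = ΣQ_DR · Δt = 336.2 × 3600 = 1.21 × 10^6 ft³.

V ≈ 1.21 × 10^6 ft³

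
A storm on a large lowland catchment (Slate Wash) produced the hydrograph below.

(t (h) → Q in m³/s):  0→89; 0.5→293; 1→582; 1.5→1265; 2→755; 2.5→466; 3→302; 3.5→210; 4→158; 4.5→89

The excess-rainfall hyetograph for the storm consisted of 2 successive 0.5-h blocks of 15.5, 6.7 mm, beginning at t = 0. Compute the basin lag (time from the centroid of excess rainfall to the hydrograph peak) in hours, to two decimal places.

Centroid of excess rainfall: t_c = Σ P_i·t̄_i / ΣP_i = 0.4009 h (block centres at 0.25, 0.75 h).
Hydrograph peak occurs at t = 1.5 h, so basin lag t_L = 1.5 − 0.4009 = 1.10 h.

t_L ≈ 1.10 h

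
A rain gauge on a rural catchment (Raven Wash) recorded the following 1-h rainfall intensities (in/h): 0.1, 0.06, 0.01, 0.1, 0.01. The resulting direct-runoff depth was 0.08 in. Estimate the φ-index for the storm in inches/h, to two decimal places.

Only the 2 blocks with intensity above φ contribute runoff: 0.1, 0.1 in/h.
Σ(I−φ)·Δt = d  ⇒  (0.1+0.1 − 2φ)·1 = 0.08
φ = (0.2000 − 0.08/1) / 2 = 0.06 in/h.

φ ≈ 0.06 in/h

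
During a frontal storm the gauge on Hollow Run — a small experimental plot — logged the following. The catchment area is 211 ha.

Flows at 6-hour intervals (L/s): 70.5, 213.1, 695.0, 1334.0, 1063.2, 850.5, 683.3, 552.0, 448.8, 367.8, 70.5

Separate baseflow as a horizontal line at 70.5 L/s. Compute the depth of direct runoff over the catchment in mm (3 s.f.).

d ≈ 57.1 mm

Direct runoff: 0.0, 142.6, 624.5, 1263.5, 992.7, 780.0, 612.8, 481.5, 378.3, 297.3, 0.0 L/s; ΣQ_DR = 5573 L/s.
V = ΣQ_DR · Δt = 5573 × 21600 s = 1.204 × 10^8 L.
Over A = 211 ha, depth = V / A = 57.1 mm.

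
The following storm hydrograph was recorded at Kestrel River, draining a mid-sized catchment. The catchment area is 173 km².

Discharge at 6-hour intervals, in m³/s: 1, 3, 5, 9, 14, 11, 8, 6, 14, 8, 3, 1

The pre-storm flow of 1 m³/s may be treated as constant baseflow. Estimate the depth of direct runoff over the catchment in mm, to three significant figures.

Direct runoff: 0.0, 2.0, 4.0, 8.0, 13.0, 10.0, 7.0, 5.0, 13.0, 7.0, 2.0, 0.0 m³/s; ΣQ_DR = 71.00 m³/s.
V = ΣQ_DR · Δt = 71.00 × 21600 s = 1.534 × 10^6 m³.
Over A = 173 km², depth = V / A = 8.86 mm.

d ≈ 8.86 mm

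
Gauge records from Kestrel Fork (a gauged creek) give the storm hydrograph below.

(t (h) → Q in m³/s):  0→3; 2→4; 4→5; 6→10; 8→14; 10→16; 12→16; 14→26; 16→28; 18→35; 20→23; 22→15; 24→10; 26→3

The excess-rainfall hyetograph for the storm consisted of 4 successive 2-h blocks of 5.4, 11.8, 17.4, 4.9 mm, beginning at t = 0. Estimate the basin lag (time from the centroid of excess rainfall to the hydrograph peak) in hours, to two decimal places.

t_L ≈ 13.90 h

Centroid of excess rainfall: t_c = Σ P_i·t̄_i / ΣP_i = 4.1038 h (block centres at 1, 3, 5, 7 h).
Hydrograph peak occurs at t = 18 h, so basin lag t_L = 18 − 4.1038 = 13.90 h.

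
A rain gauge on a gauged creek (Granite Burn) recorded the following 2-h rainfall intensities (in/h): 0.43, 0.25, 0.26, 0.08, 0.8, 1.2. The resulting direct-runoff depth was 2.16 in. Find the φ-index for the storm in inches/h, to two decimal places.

φ ≈ 0.46 in/h

Only the 2 blocks with intensity above φ contribute runoff: 0.8, 1.2 in/h.
Σ(I−φ)·Δt = d  ⇒  (0.8+1.2 − 2φ)·2 = 2.16
φ = (2.000 − 2.16/2) / 2 = 0.46 in/h.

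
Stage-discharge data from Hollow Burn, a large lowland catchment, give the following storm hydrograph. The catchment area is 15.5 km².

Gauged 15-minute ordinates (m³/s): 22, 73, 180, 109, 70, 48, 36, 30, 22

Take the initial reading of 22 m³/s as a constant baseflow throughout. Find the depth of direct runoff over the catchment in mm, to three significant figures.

Direct runoff: 0.0, 51.0, 158.0, 87.0, 48.0, 26.0, 14.0, 8.0, 0.0 m³/s; ΣQ_DR = 392.0 m³/s.
V = ΣQ_DR · Δt = 392.0 × 900 s = 3.528 × 10^5 m³.
Over A = 15.5 km², depth = V / A = 22.8 mm.

d ≈ 22.8 mm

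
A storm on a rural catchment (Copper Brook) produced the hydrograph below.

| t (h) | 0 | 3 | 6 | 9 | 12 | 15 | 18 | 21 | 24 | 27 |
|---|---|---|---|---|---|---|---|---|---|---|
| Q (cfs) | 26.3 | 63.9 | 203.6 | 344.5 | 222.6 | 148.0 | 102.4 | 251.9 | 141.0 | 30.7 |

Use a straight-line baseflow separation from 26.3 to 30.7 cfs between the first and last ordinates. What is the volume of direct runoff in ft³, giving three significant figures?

V ≈ 1.35 × 10^7 ft³

Direct-runoff ordinates (Q − Q_b): 0.00, 37.11, 176.32, 316.73, 194.34, 119.26, 73.17, 222.18, 110.79, 0.00 cfs.
ΣQ_DR = 1250 cfs.
With Δt = 3 h = 10800 s, V = ΣQ_DR · Δt = 1250 × 10800 = 1.35 × 10^7 ft³.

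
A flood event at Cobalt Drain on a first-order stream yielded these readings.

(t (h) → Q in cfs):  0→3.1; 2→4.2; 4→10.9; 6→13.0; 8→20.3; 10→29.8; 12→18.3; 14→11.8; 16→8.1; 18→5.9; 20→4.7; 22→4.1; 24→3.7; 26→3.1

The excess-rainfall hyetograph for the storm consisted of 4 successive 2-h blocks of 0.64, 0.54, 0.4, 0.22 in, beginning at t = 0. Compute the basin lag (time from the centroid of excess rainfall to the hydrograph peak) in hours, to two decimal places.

t_L ≈ 6.78 h

Centroid of excess rainfall: t_c = Σ P_i·t̄_i / ΣP_i = 3.2222 h (block centres at 1, 3, 5, 7 h).
Hydrograph peak occurs at t = 10 h, so basin lag t_L = 10 − 3.2222 = 6.78 h.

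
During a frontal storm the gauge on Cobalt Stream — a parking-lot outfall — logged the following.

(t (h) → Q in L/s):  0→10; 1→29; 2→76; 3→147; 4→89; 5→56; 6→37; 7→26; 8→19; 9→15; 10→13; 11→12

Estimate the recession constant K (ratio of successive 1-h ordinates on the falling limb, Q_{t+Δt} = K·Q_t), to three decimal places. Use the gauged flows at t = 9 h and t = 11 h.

Using the recession-limb readings at t = 9 h and t = 11 h: Q falls from 15 to 12 L/s over 2 intervals.
K = (Q₂/Q₁)^(1/2) = (12/15)^(1/2) = 0.894.

K ≈ 0.894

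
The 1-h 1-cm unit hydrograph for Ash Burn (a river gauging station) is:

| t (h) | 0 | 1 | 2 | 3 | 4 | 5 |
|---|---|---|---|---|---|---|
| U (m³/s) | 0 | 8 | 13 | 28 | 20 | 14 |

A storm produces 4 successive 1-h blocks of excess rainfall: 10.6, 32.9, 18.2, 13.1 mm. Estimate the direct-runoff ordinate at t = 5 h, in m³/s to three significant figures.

Q ≈ 149 m³/s

By discrete convolution, Q_j = Σ (P_i / 10 mm) · U_{j−i}.
At t = 5 h (j=5): Q = (10.6/10)·14 + (32.9/10)·20 + (18.2/10)·28 + (13.1/10)·13 = 149 m³/s.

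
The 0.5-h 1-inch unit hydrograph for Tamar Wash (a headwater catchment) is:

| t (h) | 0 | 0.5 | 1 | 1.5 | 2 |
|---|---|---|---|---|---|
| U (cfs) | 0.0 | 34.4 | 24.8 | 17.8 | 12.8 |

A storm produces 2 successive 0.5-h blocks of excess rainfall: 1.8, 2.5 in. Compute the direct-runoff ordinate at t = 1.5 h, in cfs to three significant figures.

Q ≈ 94.0 cfs

By discrete convolution, Q_j = Σ (P_i / 1 in) · U_{j−i}.
At t = 1.5 h (j=3): Q = (1.8/1)·17.8 + (2.5/1)·24.8 = 94.0 cfs.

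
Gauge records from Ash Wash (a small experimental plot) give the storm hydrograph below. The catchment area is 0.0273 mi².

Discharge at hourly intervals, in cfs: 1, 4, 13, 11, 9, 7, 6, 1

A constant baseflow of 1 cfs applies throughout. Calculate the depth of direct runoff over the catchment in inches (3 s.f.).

d ≈ 2.50 in

Direct runoff: 0.0, 3.0, 12.0, 10.0, 8.0, 6.0, 5.0, 0.0 cfs; ΣQ_DR = 44.00 cfs.
V = ΣQ_DR · Δt = 44.00 × 3600 s = 1.584 × 10^5 ft³.
Over A = 0.0273 mi², depth = V / A = 2.50 in.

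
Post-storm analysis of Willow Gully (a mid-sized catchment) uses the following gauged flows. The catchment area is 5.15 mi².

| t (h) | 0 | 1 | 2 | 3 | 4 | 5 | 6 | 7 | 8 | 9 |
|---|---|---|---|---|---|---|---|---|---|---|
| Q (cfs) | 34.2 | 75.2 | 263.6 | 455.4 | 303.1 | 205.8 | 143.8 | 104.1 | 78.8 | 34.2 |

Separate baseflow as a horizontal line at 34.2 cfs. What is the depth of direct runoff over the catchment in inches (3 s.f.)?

Direct runoff: 0.0, 41.0, 229.4, 421.2, 268.9, 171.6, 109.6, 69.9, 44.6, 0.0 cfs; ΣQ_DR = 1356 cfs.
V = ΣQ_DR · Δt = 1356 × 3600 s = 4.882 × 10^6 ft³.
Over A = 5.15 mi², depth = V / A = 0.408 in.

d ≈ 0.408 in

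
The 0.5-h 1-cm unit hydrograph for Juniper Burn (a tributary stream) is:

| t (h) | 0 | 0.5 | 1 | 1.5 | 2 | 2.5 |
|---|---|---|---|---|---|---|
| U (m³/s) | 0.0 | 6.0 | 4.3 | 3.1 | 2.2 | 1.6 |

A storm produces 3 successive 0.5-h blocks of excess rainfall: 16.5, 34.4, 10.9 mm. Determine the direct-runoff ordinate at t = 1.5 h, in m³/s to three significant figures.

Q ≈ 26.4 m³/s

By discrete convolution, Q_j = Σ (P_i / 10 mm) · U_{j−i}.
At t = 1.5 h (j=3): Q = (16.5/10)·3.1 + (34.4/10)·4.3 + (10.9/10)·6.0 = 26.4 m³/s.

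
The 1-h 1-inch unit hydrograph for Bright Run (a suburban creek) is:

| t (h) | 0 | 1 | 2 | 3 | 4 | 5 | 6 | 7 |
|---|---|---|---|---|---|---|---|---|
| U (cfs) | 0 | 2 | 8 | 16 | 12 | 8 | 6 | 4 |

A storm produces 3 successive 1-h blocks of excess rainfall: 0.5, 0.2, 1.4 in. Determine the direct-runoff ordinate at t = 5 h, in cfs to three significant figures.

By discrete convolution, Q_j = Σ (P_i / 1 in) · U_{j−i}.
At t = 5 h (j=5): Q = (0.5/1)·8 + (0.2/1)·12 + (1.4/1)·16 = 28.8 cfs.

Q ≈ 28.8 cfs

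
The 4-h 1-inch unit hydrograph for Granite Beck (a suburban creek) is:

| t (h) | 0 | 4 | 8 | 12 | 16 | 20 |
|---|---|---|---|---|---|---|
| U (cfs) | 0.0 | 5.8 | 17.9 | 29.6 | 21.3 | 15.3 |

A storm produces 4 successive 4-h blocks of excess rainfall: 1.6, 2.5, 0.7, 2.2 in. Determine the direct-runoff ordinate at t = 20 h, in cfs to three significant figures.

By discrete convolution, Q_j = Σ (P_i / 1 in) · U_{j−i}.
At t = 20 h (j=5): Q = (1.6/1)·15.3 + (2.5/1)·21.3 + (0.7/1)·29.6 + (2.2/1)·17.9 = 138 cfs.

Q ≈ 138 cfs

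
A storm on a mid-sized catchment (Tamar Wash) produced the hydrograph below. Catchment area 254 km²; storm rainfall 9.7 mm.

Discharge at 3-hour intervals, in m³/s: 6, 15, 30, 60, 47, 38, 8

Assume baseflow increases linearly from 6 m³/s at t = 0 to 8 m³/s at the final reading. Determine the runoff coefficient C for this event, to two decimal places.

C ≈ 0.68

ΣQ_DR = 155.0 m³/s; V = ΣQ_DR·Δt = 1.674 × 10^6 m³.
Runoff depth d = V / A = 6.591 mm.
C = d / P = 6.591 / 9.7 = 0.68.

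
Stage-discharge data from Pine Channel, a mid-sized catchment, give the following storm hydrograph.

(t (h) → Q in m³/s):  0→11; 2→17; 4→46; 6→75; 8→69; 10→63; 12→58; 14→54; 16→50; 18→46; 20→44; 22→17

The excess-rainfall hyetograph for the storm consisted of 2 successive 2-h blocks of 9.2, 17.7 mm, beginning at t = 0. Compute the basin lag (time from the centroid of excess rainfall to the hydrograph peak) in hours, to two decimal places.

t_L ≈ 3.68 h

Centroid of excess rainfall: t_c = Σ P_i·t̄_i / ΣP_i = 2.3160 h (block centres at 1, 3 h).
Hydrograph peak occurs at t = 6 h, so basin lag t_L = 6 − 2.3160 = 3.68 h.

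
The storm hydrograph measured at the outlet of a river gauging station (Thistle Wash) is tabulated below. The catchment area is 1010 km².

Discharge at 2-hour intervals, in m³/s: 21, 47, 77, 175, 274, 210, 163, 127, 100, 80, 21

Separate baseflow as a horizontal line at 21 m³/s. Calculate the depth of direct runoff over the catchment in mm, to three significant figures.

d ≈ 7.58 mm

Direct runoff: 0.0, 26.0, 56.0, 154.0, 253.0, 189.0, 142.0, 106.0, 79.0, 59.0, 0.0 m³/s; ΣQ_DR = 1064 m³/s.
V = ΣQ_DR · Δt = 1064 × 7200 s = 7.661 × 10^6 m³.
Over A = 1010 km², depth = V / A = 7.58 mm.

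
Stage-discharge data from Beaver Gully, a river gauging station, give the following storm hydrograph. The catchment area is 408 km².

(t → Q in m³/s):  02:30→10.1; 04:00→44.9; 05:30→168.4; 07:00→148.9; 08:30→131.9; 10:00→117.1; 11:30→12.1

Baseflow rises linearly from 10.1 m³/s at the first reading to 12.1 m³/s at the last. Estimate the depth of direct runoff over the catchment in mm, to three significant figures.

d ≈ 7.35 mm

Direct runoff: 0.00, 34.47, 157.63, 137.80, 120.47, 105.33, 0.00 m³/s; ΣQ_DR = 555.7 m³/s.
V = ΣQ_DR · Δt = 555.7 × 5400 s = 3.001 × 10^6 m³.
Over A = 408 km², depth = V / A = 7.35 mm.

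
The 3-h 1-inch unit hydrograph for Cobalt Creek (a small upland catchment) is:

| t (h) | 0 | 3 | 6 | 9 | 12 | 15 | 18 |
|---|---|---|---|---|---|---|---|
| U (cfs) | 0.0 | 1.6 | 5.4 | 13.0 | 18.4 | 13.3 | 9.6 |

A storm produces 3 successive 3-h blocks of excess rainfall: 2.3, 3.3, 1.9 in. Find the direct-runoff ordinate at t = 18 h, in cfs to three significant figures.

Q ≈ 101 cfs

By discrete convolution, Q_j = Σ (P_i / 1 in) · U_{j−i}.
At t = 18 h (j=6): Q = (2.3/1)·9.6 + (3.3/1)·13.3 + (1.9/1)·18.4 = 101 cfs.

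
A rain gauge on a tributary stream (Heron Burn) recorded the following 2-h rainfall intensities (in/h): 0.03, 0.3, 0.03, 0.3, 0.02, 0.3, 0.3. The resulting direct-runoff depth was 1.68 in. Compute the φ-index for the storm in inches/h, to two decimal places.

φ ≈ 0.09 in/h

Only the 4 blocks with intensity above φ contribute runoff: 0.3, 0.3, 0.3, 0.3 in/h.
Σ(I−φ)·Δt = d  ⇒  (0.3+0.3+0.3+0.3 − 4φ)·2 = 1.68
φ = (1.200 − 1.68/2) / 4 = 0.09 in/h.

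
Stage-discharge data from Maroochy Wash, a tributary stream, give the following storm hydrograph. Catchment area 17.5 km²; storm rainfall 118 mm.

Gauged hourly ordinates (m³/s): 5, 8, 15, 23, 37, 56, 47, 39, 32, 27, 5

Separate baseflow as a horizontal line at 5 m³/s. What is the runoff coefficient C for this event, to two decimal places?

ΣQ_DR = 239.0 m³/s; V = ΣQ_DR·Δt = 8.604 × 10^5 m³.
Runoff depth d = V / A = 49.17 mm.
C = d / P = 49.17 / 118 = 0.42.

C ≈ 0.42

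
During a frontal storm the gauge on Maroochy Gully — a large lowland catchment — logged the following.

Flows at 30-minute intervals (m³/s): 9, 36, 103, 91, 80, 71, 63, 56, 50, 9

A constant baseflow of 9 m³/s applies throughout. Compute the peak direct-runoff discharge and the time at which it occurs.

Subtracting baseflow gives direct-runoff ordinates: 0.0, 27.0, 94.0, 82.0, 71.0, 62.0, 54.0, 47.0, 41.0, 0.0 m³/s.
The maximum is 94.0 m³/s, occurring at the reading for t = 1 h.

Q_p = 94.0 m³/s at t = 1 h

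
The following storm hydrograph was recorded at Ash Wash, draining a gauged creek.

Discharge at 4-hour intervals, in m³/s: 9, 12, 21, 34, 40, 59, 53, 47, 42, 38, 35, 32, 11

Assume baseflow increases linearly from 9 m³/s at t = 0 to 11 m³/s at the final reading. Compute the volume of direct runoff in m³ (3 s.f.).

V ≈ 4.36 × 10^6 m³

Direct-runoff ordinates (Q − Q_b): 0.00, 2.83, 11.67, 24.50, 30.33, 49.17, 43.00, 36.83, 31.67, 27.50, 24.33, 21.17, 0.00 m³/s.
ΣQ_DR = 303.0 m³/s.
With Δt = 4 h = 14400 s, V = ΣQ_DR · Δt = 303.0 × 14400 = 4.36 × 10^6 m³.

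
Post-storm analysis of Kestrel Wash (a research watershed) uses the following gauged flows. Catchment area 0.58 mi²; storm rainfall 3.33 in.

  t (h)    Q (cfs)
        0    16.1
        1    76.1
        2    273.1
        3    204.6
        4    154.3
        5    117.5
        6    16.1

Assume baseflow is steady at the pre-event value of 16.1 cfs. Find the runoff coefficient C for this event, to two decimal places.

C ≈ 0.60

ΣQ_DR = 745.1 cfs; V = ΣQ_DR·Δt = 2.682 × 10^6 ft³.
Runoff depth d = V / A = 1.991 in.
C = d / P = 1.991 / 3.33 = 0.60.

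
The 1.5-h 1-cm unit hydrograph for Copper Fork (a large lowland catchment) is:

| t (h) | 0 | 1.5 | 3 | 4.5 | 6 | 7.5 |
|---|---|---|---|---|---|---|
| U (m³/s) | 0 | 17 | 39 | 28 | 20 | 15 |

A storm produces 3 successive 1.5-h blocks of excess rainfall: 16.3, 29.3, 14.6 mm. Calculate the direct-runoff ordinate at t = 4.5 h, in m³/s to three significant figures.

Q ≈ 185 m³/s

By discrete convolution, Q_j = Σ (P_i / 10 mm) · U_{j−i}.
At t = 4.5 h (j=3): Q = (16.3/10)·28 + (29.3/10)·39 + (14.6/10)·17 = 185 m³/s.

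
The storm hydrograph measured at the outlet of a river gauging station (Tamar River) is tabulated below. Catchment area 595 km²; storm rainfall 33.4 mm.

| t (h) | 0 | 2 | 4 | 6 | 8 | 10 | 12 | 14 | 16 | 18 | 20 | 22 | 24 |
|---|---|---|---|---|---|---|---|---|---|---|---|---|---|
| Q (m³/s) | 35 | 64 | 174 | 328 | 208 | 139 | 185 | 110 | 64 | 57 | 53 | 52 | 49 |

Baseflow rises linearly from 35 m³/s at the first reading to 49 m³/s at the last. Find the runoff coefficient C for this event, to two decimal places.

ΣQ_DR = 972.0 m³/s; V = ΣQ_DR·Δt = 6.998 × 10^6 m³.
Runoff depth d = V / A = 11.76 mm.
C = d / P = 11.76 / 33.4 = 0.35.

C ≈ 0.35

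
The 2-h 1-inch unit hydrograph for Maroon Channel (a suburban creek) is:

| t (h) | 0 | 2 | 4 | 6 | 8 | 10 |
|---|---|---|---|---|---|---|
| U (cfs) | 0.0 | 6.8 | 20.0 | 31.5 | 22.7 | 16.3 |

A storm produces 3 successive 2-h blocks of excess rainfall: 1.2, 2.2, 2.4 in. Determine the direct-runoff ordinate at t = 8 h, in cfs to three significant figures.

By discrete convolution, Q_j = Σ (P_i / 1 in) · U_{j−i}.
At t = 8 h (j=4): Q = (1.2/1)·22.7 + (2.2/1)·31.5 + (2.4/1)·20.0 = 145 cfs.

Q ≈ 145 cfs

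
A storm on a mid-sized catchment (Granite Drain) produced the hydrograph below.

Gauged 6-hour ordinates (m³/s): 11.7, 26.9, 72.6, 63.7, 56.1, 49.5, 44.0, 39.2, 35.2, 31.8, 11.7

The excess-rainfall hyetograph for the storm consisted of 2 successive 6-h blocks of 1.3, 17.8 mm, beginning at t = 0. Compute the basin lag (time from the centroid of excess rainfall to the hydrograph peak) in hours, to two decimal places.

Centroid of excess rainfall: t_c = Σ P_i·t̄_i / ΣP_i = 8.5916 h (block centres at 3, 9 h).
Hydrograph peak occurs at t = 12 h, so basin lag t_L = 12 − 8.5916 = 3.41 h.

t_L ≈ 3.41 h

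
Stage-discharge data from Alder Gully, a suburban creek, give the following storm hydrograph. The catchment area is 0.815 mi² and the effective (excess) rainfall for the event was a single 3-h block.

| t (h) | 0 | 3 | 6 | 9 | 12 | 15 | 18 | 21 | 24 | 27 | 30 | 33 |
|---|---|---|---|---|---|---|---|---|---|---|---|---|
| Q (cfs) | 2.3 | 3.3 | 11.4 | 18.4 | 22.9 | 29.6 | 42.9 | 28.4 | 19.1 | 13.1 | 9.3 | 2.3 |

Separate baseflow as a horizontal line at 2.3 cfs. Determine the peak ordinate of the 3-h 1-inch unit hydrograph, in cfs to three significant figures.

U_p ≈ 40.6 cfs

Direct runoff: 0.0, 1.0, 9.1, 16.1, 20.6, 27.3, 40.6, 26.1, 16.8, 10.8, 7.0, 0.0 cfs; ΣQ_DR = 175.4 cfs, peak = 40.6 cfs.
Runoff depth d = ΣQ_DR·Δt / A = 175.4 × 10800 / (0.815 mi²) = 1.000 in.
The 1-inch UH is the DRH scaled by (1 in)/d, so U_p = 40.6 × 1/1.000 = 40.6 cfs.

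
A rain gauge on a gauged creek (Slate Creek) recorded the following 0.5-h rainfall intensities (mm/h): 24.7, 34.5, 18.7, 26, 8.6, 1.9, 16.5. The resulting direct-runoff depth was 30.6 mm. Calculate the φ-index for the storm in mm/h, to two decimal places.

φ ≈ 11.84 mm/h

Only the 5 blocks with intensity above φ contribute runoff: 24.7, 34.5, 18.7, 26, 16.5 mm/h.
Σ(I−φ)·Δt = d  ⇒  (24.7+34.5+18.7+26+16.5 − 5φ)·0.5 = 30.6
φ = (120.4 − 30.6/0.5) / 5 = 11.84 mm/h.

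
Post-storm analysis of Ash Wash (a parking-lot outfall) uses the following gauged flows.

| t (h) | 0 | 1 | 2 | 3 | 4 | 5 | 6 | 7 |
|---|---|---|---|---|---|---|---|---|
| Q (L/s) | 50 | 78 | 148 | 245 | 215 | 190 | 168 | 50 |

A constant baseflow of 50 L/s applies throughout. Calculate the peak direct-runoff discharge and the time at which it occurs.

Subtracting baseflow gives direct-runoff ordinates: 0.0, 28.0, 98.0, 195.0, 165.0, 140.0, 118.0, 0.0 L/s.
The maximum is 195.0 L/s, occurring at the reading for t = 3 h.

Q_p = 195.0 L/s at t = 3 h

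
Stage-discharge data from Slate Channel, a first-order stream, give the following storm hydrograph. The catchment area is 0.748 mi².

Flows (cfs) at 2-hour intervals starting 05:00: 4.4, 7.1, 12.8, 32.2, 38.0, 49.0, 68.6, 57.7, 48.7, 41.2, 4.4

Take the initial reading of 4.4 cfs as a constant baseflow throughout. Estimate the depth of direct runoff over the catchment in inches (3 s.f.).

d ≈ 1.31 in

Direct runoff: 0.0, 2.7, 8.4, 27.8, 33.6, 44.6, 64.2, 53.3, 44.3, 36.8, 0.0 cfs; ΣQ_DR = 315.7 cfs.
V = ΣQ_DR · Δt = 315.7 × 7200 s = 2.273 × 10^6 ft³.
Over A = 0.748 mi², depth = V / A = 1.31 in.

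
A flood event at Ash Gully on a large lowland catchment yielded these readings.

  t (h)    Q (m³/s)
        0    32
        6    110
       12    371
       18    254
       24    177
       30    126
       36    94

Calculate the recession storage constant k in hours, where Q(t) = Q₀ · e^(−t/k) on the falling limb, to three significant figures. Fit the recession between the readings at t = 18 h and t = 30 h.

k ≈ 17.1 h

On the falling limb, Q drops from 254 to 126 m³/s between t = 18 h and t = 30 h (Δt = 12 h).
k = −Δt / ln(Q₂/Q₁) = −12 / ln(126/254) = 17.1 h.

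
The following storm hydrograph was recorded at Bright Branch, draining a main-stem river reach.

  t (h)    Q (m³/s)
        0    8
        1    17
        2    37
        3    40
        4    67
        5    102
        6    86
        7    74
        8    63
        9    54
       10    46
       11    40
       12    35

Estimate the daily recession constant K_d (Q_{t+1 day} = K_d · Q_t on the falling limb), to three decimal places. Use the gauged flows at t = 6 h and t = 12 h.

K_d ≈ 0.027

Between t = 6 h and t = 12 h the flow falls from 86 to 35 m³/s over 6×1 h = 6 h.
Per-interval ratio K = (35/86)^(1/6) = 0.8609; K_d = K^(24/1) = 0.027.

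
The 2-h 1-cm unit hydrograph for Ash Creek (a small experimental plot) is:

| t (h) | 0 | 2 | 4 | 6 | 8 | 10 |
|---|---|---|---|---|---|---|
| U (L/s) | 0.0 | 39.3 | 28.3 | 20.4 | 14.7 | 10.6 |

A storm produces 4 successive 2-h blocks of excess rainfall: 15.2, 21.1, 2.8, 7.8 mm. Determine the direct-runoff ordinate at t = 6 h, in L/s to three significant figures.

By discrete convolution, Q_j = Σ (P_i / 10 mm) · U_{j−i}.
At t = 6 h (j=3): Q = (15.2/10)·20.4 + (21.1/10)·28.3 + (2.8/10)·39.3 + (7.8/10)·0.0 = 102 L/s.

Q ≈ 102 L/s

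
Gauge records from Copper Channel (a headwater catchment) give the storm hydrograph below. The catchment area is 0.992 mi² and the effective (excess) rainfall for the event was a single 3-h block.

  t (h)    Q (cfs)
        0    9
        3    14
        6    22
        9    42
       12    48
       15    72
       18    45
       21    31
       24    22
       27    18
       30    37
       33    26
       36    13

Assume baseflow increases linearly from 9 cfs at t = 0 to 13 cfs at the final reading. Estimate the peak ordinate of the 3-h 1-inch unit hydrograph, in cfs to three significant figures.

U_p ≈ 51.1 cfs

Direct runoff: 0.00, 4.67, 12.33, 32.00, 37.67, 61.33, 34.00, 19.67, 10.33, 6.00, 24.67, 13.33, 0.00 cfs; ΣQ_DR = 256.0 cfs, peak = 61.33 cfs.
Runoff depth d = ΣQ_DR·Δt / A = 256.0 × 10800 / (0.992 mi²) = 1.200 in.
The 1-inch UH is the DRH scaled by (1 in)/d, so U_p = 61.33 × 1/1.200 = 51.1 cfs.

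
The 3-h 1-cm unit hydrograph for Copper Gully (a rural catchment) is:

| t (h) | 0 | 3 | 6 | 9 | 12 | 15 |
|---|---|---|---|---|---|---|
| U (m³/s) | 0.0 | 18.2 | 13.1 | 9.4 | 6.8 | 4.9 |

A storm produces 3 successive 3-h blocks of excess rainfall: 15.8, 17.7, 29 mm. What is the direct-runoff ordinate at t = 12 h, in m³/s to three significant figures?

By discrete convolution, Q_j = Σ (P_i / 10 mm) · U_{j−i}.
At t = 12 h (j=4): Q = (15.8/10)·6.8 + (17.7/10)·9.4 + (29/10)·13.1 = 65.4 m³/s.

Q ≈ 65.4 m³/s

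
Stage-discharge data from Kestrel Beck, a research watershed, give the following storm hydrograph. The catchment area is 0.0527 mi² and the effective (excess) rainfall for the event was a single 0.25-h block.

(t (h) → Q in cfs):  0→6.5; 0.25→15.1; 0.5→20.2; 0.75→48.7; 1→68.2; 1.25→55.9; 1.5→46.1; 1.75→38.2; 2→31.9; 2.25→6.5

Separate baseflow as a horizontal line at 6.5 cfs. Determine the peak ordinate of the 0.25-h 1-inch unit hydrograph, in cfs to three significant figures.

U_p ≈ 30.8 cfs

Direct runoff: 0.0, 8.6, 13.7, 42.2, 61.7, 49.4, 39.6, 31.7, 25.4, 0.0 cfs; ΣQ_DR = 272.3 cfs, peak = 61.7 cfs.
Runoff depth d = ΣQ_DR·Δt / A = 272.3 × 900 / (0.0527 mi²) = 2.002 in.
The 1-inch UH is the DRH scaled by (1 in)/d, so U_p = 61.7 × 1/2.002 = 30.8 cfs.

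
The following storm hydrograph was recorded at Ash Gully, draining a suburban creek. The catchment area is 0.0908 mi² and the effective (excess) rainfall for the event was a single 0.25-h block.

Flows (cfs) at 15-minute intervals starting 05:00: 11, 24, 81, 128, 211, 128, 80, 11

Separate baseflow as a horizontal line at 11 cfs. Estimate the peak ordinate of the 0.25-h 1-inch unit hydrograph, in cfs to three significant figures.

Direct runoff: 0.0, 13.0, 70.0, 117.0, 200.0, 117.0, 69.0, 0.0 cfs; ΣQ_DR = 586.0 cfs, peak = 200.0 cfs.
Runoff depth d = ΣQ_DR·Δt / A = 586.0 × 900 / (0.0908 mi²) = 2.500 in.
The 1-inch UH is the DRH scaled by (1 in)/d, so U_p = 200.0 × 1/2.500 = 80.0 cfs.

U_p ≈ 80.0 cfs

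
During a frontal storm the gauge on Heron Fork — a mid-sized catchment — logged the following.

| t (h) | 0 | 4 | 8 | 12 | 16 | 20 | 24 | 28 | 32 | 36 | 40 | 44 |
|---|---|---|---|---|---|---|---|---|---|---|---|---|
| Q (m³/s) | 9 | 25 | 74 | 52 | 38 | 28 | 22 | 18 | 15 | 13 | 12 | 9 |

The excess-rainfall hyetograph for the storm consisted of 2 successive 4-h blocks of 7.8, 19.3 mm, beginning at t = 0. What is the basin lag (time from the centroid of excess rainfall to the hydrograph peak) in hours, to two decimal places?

t_L ≈ 3.15 h

Centroid of excess rainfall: t_c = Σ P_i·t̄_i / ΣP_i = 4.8487 h (block centres at 2, 6 h).
Hydrograph peak occurs at t = 8 h, so basin lag t_L = 8 − 4.8487 = 3.15 h.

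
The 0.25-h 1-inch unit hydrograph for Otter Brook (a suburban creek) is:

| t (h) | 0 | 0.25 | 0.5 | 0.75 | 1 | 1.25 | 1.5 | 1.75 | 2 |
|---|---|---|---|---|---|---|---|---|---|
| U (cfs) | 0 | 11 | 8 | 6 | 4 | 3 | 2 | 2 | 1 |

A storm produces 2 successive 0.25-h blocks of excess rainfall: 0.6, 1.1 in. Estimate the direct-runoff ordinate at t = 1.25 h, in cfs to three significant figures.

Q ≈ 6.20 cfs

By discrete convolution, Q_j = Σ (P_i / 1 in) · U_{j−i}.
At t = 1.25 h (j=5): Q = (0.6/1)·3 + (1.1/1)·4 = 6.20 cfs.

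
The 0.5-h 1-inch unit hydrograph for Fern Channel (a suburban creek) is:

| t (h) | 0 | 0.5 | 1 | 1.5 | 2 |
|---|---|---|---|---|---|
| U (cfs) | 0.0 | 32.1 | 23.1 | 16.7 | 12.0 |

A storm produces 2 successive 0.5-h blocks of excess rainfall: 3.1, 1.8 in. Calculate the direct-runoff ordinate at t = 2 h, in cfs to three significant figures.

Q ≈ 67.3 cfs

By discrete convolution, Q_j = Σ (P_i / 1 in) · U_{j−i}.
At t = 2 h (j=4): Q = (3.1/1)·12.0 + (1.8/1)·16.7 = 67.3 cfs.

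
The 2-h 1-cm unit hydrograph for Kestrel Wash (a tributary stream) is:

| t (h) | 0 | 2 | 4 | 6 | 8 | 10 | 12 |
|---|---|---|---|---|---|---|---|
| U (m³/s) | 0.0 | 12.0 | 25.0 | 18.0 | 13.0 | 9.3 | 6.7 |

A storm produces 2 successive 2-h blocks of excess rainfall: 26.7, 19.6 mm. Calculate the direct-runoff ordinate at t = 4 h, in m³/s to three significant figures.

Q ≈ 90.3 m³/s

By discrete convolution, Q_j = Σ (P_i / 10 mm) · U_{j−i}.
At t = 4 h (j=2): Q = (26.7/10)·25.0 + (19.6/10)·12.0 = 90.3 m³/s.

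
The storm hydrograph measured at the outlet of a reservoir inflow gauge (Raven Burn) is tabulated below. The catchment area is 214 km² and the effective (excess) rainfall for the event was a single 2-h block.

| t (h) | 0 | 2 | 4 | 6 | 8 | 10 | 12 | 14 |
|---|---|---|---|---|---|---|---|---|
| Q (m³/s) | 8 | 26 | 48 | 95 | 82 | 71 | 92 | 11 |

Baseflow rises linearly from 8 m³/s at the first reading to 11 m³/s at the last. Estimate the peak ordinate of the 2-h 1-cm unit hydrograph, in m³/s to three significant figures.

U_p ≈ 71.4 m³/s

Direct runoff: 0.00, 17.57, 39.14, 85.71, 72.29, 60.86, 81.43, 0.00 m³/s; ΣQ_DR = 357.0 m³/s, peak = 85.71 m³/s.
Runoff depth d = ΣQ_DR·Δt / A = 357.0 × 7200 / (214 km²) = 12.01 mm.
The 1-cm UH is the DRH scaled by (10 mm)/d, so U_p = 85.71 × 10/12.01 = 71.4 m³/s.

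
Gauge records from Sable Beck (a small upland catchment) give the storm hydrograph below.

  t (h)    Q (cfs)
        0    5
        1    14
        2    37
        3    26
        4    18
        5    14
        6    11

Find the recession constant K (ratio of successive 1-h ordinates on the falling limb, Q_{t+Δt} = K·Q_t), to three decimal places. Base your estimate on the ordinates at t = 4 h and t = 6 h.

Using the recession-limb readings at t = 4 h and t = 6 h: Q falls from 18 to 11 cfs over 2 intervals.
K = (Q₂/Q₁)^(1/2) = (11/18)^(1/2) = 0.782.

K ≈ 0.782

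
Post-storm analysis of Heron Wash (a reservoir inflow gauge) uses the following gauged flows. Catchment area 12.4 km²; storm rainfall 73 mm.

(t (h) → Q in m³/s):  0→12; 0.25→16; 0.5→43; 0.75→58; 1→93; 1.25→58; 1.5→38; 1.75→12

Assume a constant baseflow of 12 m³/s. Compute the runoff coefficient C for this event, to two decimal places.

C ≈ 0.23

ΣQ_DR = 234.0 m³/s; V = ΣQ_DR·Δt = 2.106 × 10^5 m³.
Runoff depth d = V / A = 16.98 mm.
C = d / P = 16.98 / 73 = 0.23.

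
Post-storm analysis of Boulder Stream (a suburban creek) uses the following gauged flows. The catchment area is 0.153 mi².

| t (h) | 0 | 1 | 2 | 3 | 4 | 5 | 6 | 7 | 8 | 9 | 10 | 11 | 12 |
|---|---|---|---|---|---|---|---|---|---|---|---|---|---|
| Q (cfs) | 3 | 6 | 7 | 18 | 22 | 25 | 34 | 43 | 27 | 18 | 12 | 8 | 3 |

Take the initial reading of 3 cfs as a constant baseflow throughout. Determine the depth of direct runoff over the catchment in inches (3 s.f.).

d ≈ 1.89 in

Direct runoff: 0.0, 3.0, 4.0, 15.0, 19.0, 22.0, 31.0, 40.0, 24.0, 15.0, 9.0, 5.0, 0.0 cfs; ΣQ_DR = 187.0 cfs.
V = ΣQ_DR · Δt = 187.0 × 3600 s = 6.732 × 10^5 ft³.
Over A = 0.153 mi², depth = V / A = 1.89 in.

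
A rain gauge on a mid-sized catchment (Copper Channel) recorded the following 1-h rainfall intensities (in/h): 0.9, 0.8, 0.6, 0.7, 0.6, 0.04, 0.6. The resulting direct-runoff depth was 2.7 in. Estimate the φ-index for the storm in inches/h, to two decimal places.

φ ≈ 0.25 in/h

Only the 6 blocks with intensity above φ contribute runoff: 0.9, 0.8, 0.6, 0.7, 0.6, 0.6 in/h.
Σ(I−φ)·Δt = d  ⇒  (0.9+0.8+0.6+0.7+0.6+0.6 − 6φ)·1 = 2.7
φ = (4.200 − 2.7/1) / 6 = 0.25 in/h.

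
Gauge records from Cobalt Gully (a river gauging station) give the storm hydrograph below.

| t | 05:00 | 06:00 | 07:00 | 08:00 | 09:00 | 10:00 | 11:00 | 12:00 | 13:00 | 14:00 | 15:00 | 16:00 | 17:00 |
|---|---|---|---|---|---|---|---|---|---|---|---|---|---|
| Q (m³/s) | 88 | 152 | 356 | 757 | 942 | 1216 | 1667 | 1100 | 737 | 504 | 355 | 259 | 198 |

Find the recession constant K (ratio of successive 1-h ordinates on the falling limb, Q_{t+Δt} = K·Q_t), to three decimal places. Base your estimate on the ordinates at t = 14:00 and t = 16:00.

K ≈ 0.717

Using the recession-limb readings at t = 14:00 and t = 16:00: Q falls from 504 to 259 m³/s over 2 intervals.
K = (Q₂/Q₁)^(1/2) = (259/504)^(1/2) = 0.717.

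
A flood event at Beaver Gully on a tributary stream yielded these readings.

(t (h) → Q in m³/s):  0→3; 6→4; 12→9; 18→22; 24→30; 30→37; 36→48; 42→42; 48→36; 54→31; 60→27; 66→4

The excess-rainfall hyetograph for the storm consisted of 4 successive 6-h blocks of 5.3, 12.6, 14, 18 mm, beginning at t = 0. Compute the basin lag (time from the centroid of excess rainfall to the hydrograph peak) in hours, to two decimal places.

t_L ≈ 21.63 h

Centroid of excess rainfall: t_c = Σ P_i·t̄_i / ΣP_i = 14.3747 h (block centres at 3, 9, 15, 21 h).
Hydrograph peak occurs at t = 36 h, so basin lag t_L = 36 − 14.3747 = 21.63 h.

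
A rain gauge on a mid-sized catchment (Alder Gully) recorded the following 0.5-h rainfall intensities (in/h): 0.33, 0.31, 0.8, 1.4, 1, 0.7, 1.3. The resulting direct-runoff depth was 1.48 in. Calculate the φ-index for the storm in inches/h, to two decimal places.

Only the 5 blocks with intensity above φ contribute runoff: 0.8, 1.4, 1, 0.7, 1.3 in/h.
Σ(I−φ)·Δt = d  ⇒  (0.8+1.4+1+0.7+1.3 − 5φ)·0.5 = 1.48
φ = (5.200 − 1.48/0.5) / 5 = 0.45 in/h.

φ ≈ 0.45 in/h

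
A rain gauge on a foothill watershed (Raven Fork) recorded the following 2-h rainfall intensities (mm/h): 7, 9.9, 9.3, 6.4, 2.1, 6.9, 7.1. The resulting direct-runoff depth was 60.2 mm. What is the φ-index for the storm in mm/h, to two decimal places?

φ ≈ 2.75 mm/h

Only the 6 blocks with intensity above φ contribute runoff: 7, 9.9, 9.3, 6.4, 6.9, 7.1 mm/h.
Σ(I−φ)·Δt = d  ⇒  (7+9.9+9.3+6.4+6.9+7.1 − 6φ)·2 = 60.2
φ = (46.60 − 60.2/2) / 6 = 2.75 mm/h.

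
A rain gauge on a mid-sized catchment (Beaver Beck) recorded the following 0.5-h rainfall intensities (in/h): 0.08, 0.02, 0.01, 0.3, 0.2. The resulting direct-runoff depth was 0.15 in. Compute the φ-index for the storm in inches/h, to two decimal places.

φ ≈ 0.10 in/h

Only the 2 blocks with intensity above φ contribute runoff: 0.3, 0.2 in/h.
Σ(I−φ)·Δt = d  ⇒  (0.3+0.2 − 2φ)·0.5 = 0.15
φ = (0.5000 − 0.15/0.5) / 2 = 0.10 in/h.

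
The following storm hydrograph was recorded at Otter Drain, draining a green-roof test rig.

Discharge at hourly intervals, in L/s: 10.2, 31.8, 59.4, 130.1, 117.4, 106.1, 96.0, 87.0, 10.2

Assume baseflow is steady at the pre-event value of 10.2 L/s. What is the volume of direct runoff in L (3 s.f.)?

V ≈ 2.00 × 10^6 L

Direct-runoff ordinates (Q − Q_b): 0.0, 21.6, 49.2, 119.9, 107.2, 95.9, 85.8, 76.8, 0.0 L/s.
ΣQ_DR = 556.4 L/s.
With Δt = 1 h = 3600 s, V = ΣQ_DR · Δt = 556.4 × 3600 = 2.00 × 10^6 L.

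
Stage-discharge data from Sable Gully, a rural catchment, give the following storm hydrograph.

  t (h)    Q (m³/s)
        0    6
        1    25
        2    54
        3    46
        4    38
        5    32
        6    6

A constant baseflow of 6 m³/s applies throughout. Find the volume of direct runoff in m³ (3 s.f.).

V ≈ 5.94 × 10^5 m³

Direct-runoff ordinates (Q − Q_b): 0.0, 19.0, 48.0, 40.0, 32.0, 26.0, 0.0 m³/s.
ΣQ_DR = 165.0 m³/s.
With Δt = 1 h = 3600 s, V = ΣQ_DR · Δt = 165.0 × 3600 = 5.94 × 10^5 m³.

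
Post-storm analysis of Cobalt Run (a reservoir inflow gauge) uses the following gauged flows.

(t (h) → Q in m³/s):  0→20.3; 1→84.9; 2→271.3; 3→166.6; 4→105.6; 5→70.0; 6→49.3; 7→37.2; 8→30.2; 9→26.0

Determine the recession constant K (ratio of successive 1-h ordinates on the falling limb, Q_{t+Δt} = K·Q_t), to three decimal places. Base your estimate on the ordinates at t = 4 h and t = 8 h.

Using the recession-limb readings at t = 4 h and t = 8 h: Q falls from 105.6 to 30.2 m³/s over 4 intervals.
K = (Q₂/Q₁)^(1/4) = (30.2/105.6)^(1/4) = 0.731.

K ≈ 0.731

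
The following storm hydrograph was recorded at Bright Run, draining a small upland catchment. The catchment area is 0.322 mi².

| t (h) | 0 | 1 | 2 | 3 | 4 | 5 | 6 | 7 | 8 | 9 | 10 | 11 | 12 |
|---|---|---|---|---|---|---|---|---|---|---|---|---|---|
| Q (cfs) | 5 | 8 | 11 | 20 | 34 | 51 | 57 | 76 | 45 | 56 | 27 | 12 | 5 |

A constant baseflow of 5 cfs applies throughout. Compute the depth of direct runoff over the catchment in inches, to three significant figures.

Direct runoff: 0.0, 3.0, 6.0, 15.0, 29.0, 46.0, 52.0, 71.0, 40.0, 51.0, 22.0, 7.0, 0.0 cfs; ΣQ_DR = 342.0 cfs.
V = ΣQ_DR · Δt = 342.0 × 3600 s = 1.231 × 10^6 ft³.
Over A = 0.322 mi², depth = V / A = 1.65 in.

d ≈ 1.65 in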